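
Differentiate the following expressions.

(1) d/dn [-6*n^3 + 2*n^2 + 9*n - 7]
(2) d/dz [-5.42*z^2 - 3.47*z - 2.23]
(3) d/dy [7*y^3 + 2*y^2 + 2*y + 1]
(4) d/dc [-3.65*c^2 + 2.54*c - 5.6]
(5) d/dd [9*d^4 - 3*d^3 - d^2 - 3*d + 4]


(1) = -18*n^2 + 4*n + 9
(2) = -10.84*z - 3.47
(3) = 21*y^2 + 4*y + 2
(4) = 2.54 - 7.3*c
(5) = 36*d^3 - 9*d^2 - 2*d - 3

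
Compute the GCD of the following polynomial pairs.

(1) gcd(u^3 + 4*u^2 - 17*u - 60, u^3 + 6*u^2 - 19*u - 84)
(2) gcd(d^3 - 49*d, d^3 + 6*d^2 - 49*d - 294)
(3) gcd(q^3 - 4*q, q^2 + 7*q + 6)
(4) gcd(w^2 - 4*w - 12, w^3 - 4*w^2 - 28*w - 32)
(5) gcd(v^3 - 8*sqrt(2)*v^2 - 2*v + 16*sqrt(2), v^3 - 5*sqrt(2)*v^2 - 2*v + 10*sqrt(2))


(1) = gcd((u - 4)*(u + 3)*(u + 5), (u - 4)*(u + 3)*(u + 7)) = u^2 - u - 12
(2) = d^2 - 49
(3) = 1
(4) = gcd((w - 6)*(w + 2), (w - 8)*(w + 2)^2) = w + 2
(5) = gcd((v - 8*sqrt(2))*(v - sqrt(2))*(v + sqrt(2)), (v - 5*sqrt(2))*(v - sqrt(2))*(v + sqrt(2))) = v^2 - 2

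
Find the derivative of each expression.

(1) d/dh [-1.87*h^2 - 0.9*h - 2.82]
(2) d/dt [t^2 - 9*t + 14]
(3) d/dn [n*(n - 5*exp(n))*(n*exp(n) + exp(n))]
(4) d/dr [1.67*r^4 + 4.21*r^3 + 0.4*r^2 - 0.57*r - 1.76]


(1) = -3.74*h - 0.9
(2) = 2*t - 9
(3) = (n^3 - 10*n^2*exp(n) + 4*n^2 - 20*n*exp(n) + 2*n - 5*exp(n))*exp(n)
(4) = 6.68*r^3 + 12.63*r^2 + 0.8*r - 0.57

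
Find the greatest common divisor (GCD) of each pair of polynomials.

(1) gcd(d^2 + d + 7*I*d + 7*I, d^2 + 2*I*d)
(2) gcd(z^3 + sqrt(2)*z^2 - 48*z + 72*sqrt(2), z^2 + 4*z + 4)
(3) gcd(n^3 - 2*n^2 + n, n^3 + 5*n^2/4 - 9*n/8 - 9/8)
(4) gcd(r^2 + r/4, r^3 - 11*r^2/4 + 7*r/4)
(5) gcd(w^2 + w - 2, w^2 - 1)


(1) = gcd((d + 1)*(d + 7*I), d*(d + 2*I)) = 1
(2) = 1
(3) = gcd(n*(n - 1)^2, (n - 1)*(n + 3/4)*(n + 3/2)) = n - 1
(4) = r
(5) = gcd((w - 1)*(w + 2), (w - 1)*(w + 1)) = w - 1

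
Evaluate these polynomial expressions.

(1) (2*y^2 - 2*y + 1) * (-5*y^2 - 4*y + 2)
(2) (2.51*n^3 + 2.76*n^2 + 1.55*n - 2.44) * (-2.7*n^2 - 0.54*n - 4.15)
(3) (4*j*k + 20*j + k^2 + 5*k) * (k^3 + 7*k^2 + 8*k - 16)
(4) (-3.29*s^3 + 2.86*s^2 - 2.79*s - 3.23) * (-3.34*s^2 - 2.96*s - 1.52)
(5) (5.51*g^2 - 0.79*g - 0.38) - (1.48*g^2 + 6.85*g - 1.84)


(1) = -10*y^4 + 2*y^3 + 7*y^2 - 8*y + 2
(2) = -6.777*n^5 - 8.8074*n^4 - 16.0919*n^3 - 5.703*n^2 - 5.1149*n + 10.126
(3) = 4*j*k^4 + 48*j*k^3 + 172*j*k^2 + 96*j*k - 320*j + k^5 + 12*k^4 + 43*k^3 + 24*k^2 - 80*k
(4) = 10.9886*s^5 + 0.186*s^4 + 5.8538*s^3 + 14.6994*s^2 + 13.8016*s + 4.9096
(5) = 4.03*g^2 - 7.64*g + 1.46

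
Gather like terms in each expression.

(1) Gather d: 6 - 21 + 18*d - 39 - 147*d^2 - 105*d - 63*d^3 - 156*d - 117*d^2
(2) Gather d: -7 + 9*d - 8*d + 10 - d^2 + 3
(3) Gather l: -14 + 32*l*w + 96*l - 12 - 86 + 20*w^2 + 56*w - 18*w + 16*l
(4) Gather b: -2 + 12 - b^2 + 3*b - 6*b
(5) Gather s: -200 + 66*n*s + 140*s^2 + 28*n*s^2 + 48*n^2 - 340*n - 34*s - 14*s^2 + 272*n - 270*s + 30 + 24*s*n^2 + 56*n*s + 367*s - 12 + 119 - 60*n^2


(1) = -63*d^3 - 264*d^2 - 243*d - 54
(2) = -d^2 + d + 6
(3) = l*(32*w + 112) + 20*w^2 + 38*w - 112
(4) = -b^2 - 3*b + 10
(5) = -12*n^2 - 68*n + s^2*(28*n + 126) + s*(24*n^2 + 122*n + 63) - 63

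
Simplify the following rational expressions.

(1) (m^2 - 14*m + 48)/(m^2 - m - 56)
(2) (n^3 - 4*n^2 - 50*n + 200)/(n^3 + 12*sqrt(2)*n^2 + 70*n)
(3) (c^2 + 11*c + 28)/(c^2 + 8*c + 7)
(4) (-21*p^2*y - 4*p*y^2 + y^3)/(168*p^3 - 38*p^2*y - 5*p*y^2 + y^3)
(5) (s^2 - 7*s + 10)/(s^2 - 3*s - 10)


(1) = (m - 6)/(m + 7)
(2) = (n^2 + n*(-5*sqrt(2) - 4) + 20*sqrt(2))/(n^2 + 7*sqrt(2)*n)
(3) = (c + 4)/(c + 1)
(4) = (3*p*y + y^2)/(-24*p^2 + 2*p*y + y^2)
(5) = (s - 2)/(s + 2)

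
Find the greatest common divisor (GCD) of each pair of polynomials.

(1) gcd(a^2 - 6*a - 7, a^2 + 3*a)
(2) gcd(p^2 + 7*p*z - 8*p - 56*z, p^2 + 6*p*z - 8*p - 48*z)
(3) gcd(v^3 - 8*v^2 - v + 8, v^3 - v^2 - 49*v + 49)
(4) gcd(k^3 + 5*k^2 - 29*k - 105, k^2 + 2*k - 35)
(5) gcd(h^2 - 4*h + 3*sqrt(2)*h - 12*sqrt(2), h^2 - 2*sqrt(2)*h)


(1) = gcd((a - 7)*(a + 1), a*(a + 3)) = 1
(2) = p - 8
(3) = v - 1
(4) = k^2 + 2*k - 35
(5) = 1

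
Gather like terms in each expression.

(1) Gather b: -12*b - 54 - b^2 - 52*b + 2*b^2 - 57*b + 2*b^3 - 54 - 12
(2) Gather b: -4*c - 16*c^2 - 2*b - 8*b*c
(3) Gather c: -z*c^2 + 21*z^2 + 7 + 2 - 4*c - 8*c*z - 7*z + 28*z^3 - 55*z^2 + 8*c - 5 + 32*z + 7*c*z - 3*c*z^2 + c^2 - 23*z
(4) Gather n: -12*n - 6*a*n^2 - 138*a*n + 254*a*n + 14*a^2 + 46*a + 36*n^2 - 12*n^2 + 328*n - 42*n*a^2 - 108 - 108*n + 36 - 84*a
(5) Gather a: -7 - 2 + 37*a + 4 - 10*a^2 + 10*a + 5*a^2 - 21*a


(1) = 2*b^3 + b^2 - 121*b - 120
(2) = b*(-8*c - 2) - 16*c^2 - 4*c
(3) = c^2*(1 - z) + c*(-3*z^2 - z + 4) + 28*z^3 - 34*z^2 + 2*z + 4
(4) = 14*a^2 - 38*a + n^2*(24 - 6*a) + n*(-42*a^2 + 116*a + 208) - 72
(5) = -5*a^2 + 26*a - 5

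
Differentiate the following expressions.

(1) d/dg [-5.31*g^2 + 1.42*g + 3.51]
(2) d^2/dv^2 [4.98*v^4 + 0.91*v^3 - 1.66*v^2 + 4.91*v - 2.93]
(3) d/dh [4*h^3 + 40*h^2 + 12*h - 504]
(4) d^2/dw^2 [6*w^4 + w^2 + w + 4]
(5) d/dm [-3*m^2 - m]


(1) = 1.42 - 10.62*g
(2) = 59.76*v^2 + 5.46*v - 3.32
(3) = 12*h^2 + 80*h + 12
(4) = 72*w^2 + 2
(5) = -6*m - 1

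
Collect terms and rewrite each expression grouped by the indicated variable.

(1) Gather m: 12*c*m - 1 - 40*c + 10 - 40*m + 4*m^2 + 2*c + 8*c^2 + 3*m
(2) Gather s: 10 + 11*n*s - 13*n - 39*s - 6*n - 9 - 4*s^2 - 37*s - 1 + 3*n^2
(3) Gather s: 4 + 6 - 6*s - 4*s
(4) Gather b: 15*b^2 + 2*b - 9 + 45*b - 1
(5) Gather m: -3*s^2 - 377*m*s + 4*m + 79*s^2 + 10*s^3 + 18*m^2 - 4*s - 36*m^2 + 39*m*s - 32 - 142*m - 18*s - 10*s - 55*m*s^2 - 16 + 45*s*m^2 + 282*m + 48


(1) = 8*c^2 - 38*c + 4*m^2 + m*(12*c - 37) + 9
(2) = 3*n^2 - 19*n - 4*s^2 + s*(11*n - 76)
(3) = 10 - 10*s
(4) = 15*b^2 + 47*b - 10
(5) = m^2*(45*s - 18) + m*(-55*s^2 - 338*s + 144) + 10*s^3 + 76*s^2 - 32*s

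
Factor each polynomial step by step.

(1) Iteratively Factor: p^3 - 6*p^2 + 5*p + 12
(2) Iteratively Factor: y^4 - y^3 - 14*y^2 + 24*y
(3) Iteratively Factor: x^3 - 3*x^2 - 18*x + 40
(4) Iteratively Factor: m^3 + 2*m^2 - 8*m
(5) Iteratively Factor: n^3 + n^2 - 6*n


(1) = (p + 1)*(p^2 - 7*p + 12) = (p - 3)*(p + 1)*(p - 4)
(2) = (y + 4)*(y^3 - 5*y^2 + 6*y) = y*(y + 4)*(y^2 - 5*y + 6) = y*(y - 3)*(y + 4)*(y - 2)
(3) = (x - 2)*(x^2 - x - 20) = (x - 5)*(x - 2)*(x + 4)
(4) = (m)*(m^2 + 2*m - 8) = m*(m - 2)*(m + 4)
(5) = (n + 3)*(n^2 - 2*n) = (n - 2)*(n + 3)*(n)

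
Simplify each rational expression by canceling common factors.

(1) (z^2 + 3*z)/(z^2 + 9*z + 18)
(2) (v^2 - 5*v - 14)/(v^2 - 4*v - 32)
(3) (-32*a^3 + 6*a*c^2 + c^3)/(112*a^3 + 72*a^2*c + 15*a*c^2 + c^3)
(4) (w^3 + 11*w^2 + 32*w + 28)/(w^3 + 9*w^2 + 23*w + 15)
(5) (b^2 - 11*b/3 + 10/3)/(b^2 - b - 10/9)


(1) = z/(z + 6)
(2) = (v^2 - 5*v - 14)/(v^2 - 4*v - 32)
(3) = (-2*a + c)/(7*a + c)
(4) = (w^3 + 11*w^2 + 32*w + 28)/(w^3 + 9*w^2 + 23*w + 15)
(5) = (3*b - 6)/(3*b + 2)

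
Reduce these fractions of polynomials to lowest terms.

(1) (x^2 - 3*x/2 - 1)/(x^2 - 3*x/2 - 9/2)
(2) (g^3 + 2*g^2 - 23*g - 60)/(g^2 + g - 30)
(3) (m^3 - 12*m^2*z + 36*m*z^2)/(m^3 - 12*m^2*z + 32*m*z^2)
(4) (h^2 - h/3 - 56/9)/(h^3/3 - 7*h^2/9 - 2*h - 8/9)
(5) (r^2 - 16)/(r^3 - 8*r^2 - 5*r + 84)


(1) = (2*x^2 - 3*x - 2)/(2*x^2 - 3*x - 9)
(2) = (g^2 + 7*g + 12)/(g + 6)
(3) = (m^2 - 12*m*z + 36*z^2)/(m^2 - 12*m*z + 32*z^2)
(4) = (9*h^2 - 3*h - 56)/(3*h^3 - 7*h^2 - 18*h - 8)
(5) = (r + 4)/(r^2 - 4*r - 21)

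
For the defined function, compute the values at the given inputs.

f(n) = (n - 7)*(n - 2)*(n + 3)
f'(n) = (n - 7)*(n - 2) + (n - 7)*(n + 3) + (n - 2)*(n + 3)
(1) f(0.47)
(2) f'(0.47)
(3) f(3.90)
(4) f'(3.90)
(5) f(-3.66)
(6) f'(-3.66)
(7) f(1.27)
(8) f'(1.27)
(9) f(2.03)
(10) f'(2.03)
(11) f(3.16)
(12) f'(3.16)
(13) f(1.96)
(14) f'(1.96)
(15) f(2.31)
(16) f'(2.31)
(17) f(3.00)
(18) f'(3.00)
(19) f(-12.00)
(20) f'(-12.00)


(1) = 34.67
(2) = -17.98
(3) = -40.64
(4) = -14.17
(5) = -39.82
(6) = 71.11
(7) = 17.86
(8) = -23.40
(9) = -0.75
(10) = -25.00
(11) = -27.44
(12) = -20.96
(13) = 1.00
(14) = -25.00
(15) = -7.72
(16) = -24.71
(17) = -24.00
(18) = -22.00
(19) = -2394.00
(20) = 563.00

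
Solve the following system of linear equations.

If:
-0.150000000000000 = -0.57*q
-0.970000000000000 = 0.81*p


Then:
p = -1.20
q = 0.26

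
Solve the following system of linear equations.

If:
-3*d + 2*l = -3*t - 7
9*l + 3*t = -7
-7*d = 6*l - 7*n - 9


Then:
d = 7*t/9 + 49/27
l = -t/3 - 7/9
n = 31*t/63 - 26/189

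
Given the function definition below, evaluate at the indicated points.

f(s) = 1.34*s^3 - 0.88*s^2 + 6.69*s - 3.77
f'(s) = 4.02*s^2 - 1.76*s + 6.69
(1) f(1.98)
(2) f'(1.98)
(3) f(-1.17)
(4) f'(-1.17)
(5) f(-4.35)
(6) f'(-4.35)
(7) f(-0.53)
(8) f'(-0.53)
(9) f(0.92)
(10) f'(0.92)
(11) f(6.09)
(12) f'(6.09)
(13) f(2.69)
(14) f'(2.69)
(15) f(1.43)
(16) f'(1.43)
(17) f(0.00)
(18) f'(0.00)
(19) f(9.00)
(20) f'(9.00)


(1) = 16.43
(2) = 18.97
(3) = -14.95
(4) = 14.25
(5) = -159.82
(6) = 90.41
(7) = -7.76
(8) = 8.75
(9) = 2.68
(10) = 8.47
(11) = 307.00
(12) = 145.07
(13) = 33.94
(14) = 31.04
(15) = 7.92
(16) = 12.39
(17) = -3.77
(18) = 6.69
(19) = 962.02
(20) = 316.47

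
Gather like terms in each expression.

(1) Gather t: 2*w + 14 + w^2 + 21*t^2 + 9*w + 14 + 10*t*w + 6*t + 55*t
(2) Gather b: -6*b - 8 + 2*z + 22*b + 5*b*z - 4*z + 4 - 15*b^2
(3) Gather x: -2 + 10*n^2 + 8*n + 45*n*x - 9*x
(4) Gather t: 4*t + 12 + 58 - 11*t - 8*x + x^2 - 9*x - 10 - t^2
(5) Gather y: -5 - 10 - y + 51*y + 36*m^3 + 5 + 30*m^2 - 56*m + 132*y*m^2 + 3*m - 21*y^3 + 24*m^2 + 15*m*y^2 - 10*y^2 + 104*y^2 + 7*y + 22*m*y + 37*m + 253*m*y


(1) = 21*t^2 + t*(10*w + 61) + w^2 + 11*w + 28
(2) = -15*b^2 + b*(5*z + 16) - 2*z - 4
(3) = 10*n^2 + 8*n + x*(45*n - 9) - 2
(4) = -t^2 - 7*t + x^2 - 17*x + 60
(5) = 36*m^3 + 54*m^2 - 16*m - 21*y^3 + y^2*(15*m + 94) + y*(132*m^2 + 275*m + 57) - 10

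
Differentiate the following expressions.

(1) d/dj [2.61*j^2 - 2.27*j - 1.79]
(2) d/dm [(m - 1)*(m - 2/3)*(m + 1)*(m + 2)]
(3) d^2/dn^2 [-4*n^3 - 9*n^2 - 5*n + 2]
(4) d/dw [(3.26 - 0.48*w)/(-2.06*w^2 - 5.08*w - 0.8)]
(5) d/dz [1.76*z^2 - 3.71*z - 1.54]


(1) = 5.22*j - 2.27
(2) = 4*m^3 + 4*m^2 - 14*m/3 - 4/3
(3) = -24*n - 18
(4) = (-0.9888*w^2 + 13.4312*w + 16.9448)/(4.2436*w^4 + 20.9296*w^3 + 29.1024*w^2 + 8.128*w + 0.64)
(5) = 3.52*z - 3.71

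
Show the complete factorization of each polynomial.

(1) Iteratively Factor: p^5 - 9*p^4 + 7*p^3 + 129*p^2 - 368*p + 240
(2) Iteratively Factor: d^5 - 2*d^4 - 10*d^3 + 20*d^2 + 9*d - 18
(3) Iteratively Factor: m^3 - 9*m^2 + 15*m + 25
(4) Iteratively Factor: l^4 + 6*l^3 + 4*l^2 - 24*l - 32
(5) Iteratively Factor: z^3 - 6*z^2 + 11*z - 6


(1) = (p - 3)*(p^4 - 6*p^3 - 11*p^2 + 96*p - 80) = (p - 5)*(p - 3)*(p^3 - p^2 - 16*p + 16) = (p - 5)*(p - 3)*(p + 4)*(p^2 - 5*p + 4) = (p - 5)*(p - 4)*(p - 3)*(p + 4)*(p - 1)
(2) = (d - 3)*(d^4 + d^3 - 7*d^2 - d + 6) = (d - 3)*(d - 2)*(d^3 + 3*d^2 - d - 3) = (d - 3)*(d - 2)*(d - 1)*(d^2 + 4*d + 3) = (d - 3)*(d - 2)*(d - 1)*(d + 1)*(d + 3)
(3) = (m - 5)*(m^2 - 4*m - 5) = (m - 5)*(m + 1)*(m - 5)
(4) = (l + 2)*(l^3 + 4*l^2 - 4*l - 16) = (l - 2)*(l + 2)*(l^2 + 6*l + 8) = (l - 2)*(l + 2)*(l + 4)*(l + 2)
(5) = (z - 1)*(z^2 - 5*z + 6) = (z - 3)*(z - 1)*(z - 2)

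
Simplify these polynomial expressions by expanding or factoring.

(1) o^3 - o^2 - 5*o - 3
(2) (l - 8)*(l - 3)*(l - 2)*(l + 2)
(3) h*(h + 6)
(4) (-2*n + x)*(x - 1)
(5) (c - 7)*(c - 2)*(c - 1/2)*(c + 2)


(1) = (o - 3)*(o + 1)^2
(2) = l^4 - 11*l^3 + 20*l^2 + 44*l - 96
(3) = h^2 + 6*h
(4) = -2*n*x + 2*n + x^2 - x
(5) = c^4 - 15*c^3/2 - c^2/2 + 30*c - 14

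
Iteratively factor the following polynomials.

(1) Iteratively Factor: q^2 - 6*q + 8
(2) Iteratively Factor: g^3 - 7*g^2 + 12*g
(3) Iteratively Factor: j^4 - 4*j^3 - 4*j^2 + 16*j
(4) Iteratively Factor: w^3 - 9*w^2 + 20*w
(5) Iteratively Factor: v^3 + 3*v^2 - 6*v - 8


(1) = (q - 4)*(q - 2)
(2) = (g - 3)*(g^2 - 4*g) = (g - 4)*(g - 3)*(g)
(3) = (j - 4)*(j^3 - 4*j) = (j - 4)*(j + 2)*(j^2 - 2*j) = (j - 4)*(j - 2)*(j + 2)*(j)
(4) = (w - 4)*(w^2 - 5*w) = (w - 5)*(w - 4)*(w)
(5) = (v - 2)*(v^2 + 5*v + 4) = (v - 2)*(v + 1)*(v + 4)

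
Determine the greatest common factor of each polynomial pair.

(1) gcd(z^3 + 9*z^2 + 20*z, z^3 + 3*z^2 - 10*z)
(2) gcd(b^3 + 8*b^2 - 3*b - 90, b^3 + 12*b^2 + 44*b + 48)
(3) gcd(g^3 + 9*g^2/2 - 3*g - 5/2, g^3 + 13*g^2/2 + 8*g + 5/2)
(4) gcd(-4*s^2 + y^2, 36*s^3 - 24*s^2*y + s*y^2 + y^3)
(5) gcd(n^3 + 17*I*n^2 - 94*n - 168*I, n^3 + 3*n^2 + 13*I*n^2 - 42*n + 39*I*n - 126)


(1) = z^2 + 5*z
(2) = b + 6
(3) = g^2 + 11*g/2 + 5/2
(4) = gcd((-2*s + y)*(2*s + y), (-3*s + y)*(-2*s + y)*(6*s + y)) = -2*s + y
(5) = gcd((n + 4*I)*(n + 6*I)*(n + 7*I), (n + 3)*(n + 6*I)*(n + 7*I)) = n^2 + 13*I*n - 42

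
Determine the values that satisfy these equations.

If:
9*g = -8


Then:
g = -8/9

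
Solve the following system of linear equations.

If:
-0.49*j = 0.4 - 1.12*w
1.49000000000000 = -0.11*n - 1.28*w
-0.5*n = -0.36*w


Then:
j = -3.32
n = -0.79
w = -1.10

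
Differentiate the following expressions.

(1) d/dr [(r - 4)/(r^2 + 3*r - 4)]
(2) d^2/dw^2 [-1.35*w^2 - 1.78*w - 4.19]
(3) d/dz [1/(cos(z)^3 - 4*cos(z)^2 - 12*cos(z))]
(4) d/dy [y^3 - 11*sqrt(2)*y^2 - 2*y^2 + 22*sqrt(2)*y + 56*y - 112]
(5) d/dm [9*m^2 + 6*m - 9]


(1) = (-r^2 + 8*r + 8)/(r^4 + 6*r^3 + r^2 - 24*r + 16)
(2) = -2.70000000000000
(3) = (3*sin(z) - 12*sin(z)/cos(z)^2 - 8*tan(z))/(sin(z)^2 + 4*cos(z) + 11)^2
(4) = 3*y^2 - 22*sqrt(2)*y - 4*y + 22*sqrt(2) + 56
(5) = 18*m + 6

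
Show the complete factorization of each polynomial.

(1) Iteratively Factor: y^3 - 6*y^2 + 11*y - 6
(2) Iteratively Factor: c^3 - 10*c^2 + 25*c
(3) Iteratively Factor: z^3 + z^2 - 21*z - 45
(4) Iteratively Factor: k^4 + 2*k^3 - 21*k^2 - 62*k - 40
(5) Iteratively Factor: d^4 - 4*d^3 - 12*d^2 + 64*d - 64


(1) = (y - 1)*(y^2 - 5*y + 6) = (y - 2)*(y - 1)*(y - 3)
(2) = (c - 5)*(c^2 - 5*c) = (c - 5)^2*(c)
(3) = (z + 3)*(z^2 - 2*z - 15) = (z + 3)^2*(z - 5)
(4) = (k - 5)*(k^3 + 7*k^2 + 14*k + 8) = (k - 5)*(k + 4)*(k^2 + 3*k + 2) = (k - 5)*(k + 1)*(k + 4)*(k + 2)
(5) = (d - 2)*(d^3 - 2*d^2 - 16*d + 32) = (d - 2)*(d + 4)*(d^2 - 6*d + 8) = (d - 4)*(d - 2)*(d + 4)*(d - 2)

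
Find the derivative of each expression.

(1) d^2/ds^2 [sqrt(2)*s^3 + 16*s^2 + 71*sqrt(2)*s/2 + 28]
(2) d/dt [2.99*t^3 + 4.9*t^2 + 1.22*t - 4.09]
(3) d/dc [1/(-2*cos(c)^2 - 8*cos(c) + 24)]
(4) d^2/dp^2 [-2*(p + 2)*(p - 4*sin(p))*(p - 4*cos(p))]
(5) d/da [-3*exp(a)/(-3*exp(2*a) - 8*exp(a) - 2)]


(1) = 6*sqrt(2)*s + 32
(2) = 8.97*t^2 + 9.8*t + 1.22
(3) = -(cos(c) + 2)*sin(c)/(cos(c)^2 + 4*cos(c) - 12)^2
(4) = -8*sqrt(2)*p^2*sin(p + pi/4) - 48*p*sin(p) + 64*p*sin(2*p) + 16*p*cos(p) - 12*p - 16*sin(p) + 128*sin(2*p) + 48*cos(p) - 64*cos(2*p) - 8
(5) = (6 - 9*exp(2*a))*exp(a)/(9*exp(4*a) + 48*exp(3*a) + 76*exp(2*a) + 32*exp(a) + 4)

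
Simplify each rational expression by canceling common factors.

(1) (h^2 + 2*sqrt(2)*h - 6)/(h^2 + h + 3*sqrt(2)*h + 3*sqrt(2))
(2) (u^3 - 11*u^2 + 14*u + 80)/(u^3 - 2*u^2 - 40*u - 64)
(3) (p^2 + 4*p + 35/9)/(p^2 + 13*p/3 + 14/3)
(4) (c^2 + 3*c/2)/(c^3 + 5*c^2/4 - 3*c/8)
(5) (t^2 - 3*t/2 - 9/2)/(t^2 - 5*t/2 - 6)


(1) = (h - sqrt(2))/(h + 1)
(2) = (u - 5)/(u + 4)
(3) = (3*p + 5)/(3*p + 6)
(4) = 4/(4*c - 1)
(5) = (t - 3)/(t - 4)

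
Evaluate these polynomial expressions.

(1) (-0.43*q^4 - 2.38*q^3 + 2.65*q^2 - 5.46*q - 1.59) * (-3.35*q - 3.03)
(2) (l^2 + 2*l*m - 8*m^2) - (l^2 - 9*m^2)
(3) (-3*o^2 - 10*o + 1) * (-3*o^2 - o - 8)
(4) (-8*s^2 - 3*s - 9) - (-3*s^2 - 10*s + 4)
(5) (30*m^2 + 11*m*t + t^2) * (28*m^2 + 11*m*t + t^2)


(1) = 1.4405*q^5 + 9.2759*q^4 - 1.6661*q^3 + 10.2615*q^2 + 21.8703*q + 4.8177
(2) = 2*l*m + m^2
(3) = 9*o^4 + 33*o^3 + 31*o^2 + 79*o - 8
(4) = -5*s^2 + 7*s - 13
(5) = 840*m^4 + 638*m^3*t + 179*m^2*t^2 + 22*m*t^3 + t^4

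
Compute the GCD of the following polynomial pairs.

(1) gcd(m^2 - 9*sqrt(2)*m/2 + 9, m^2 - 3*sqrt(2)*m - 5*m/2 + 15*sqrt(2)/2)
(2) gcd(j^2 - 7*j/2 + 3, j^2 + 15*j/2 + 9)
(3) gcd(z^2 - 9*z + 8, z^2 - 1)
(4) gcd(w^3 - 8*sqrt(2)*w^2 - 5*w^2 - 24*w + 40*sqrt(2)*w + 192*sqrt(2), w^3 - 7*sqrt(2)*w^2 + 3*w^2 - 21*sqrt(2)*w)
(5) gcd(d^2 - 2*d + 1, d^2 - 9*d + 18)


(1) = m - 3*sqrt(2)
(2) = gcd((j - 2)*(j - 3/2), (j + 3/2)*(j + 6)) = 1
(3) = gcd((z - 8)*(z - 1), (z - 1)*(z + 1)) = z - 1
(4) = gcd((w - 8)*(w + 3)*(w - 8*sqrt(2)), w*(w + 3)*(w - 7*sqrt(2))) = w + 3
(5) = 1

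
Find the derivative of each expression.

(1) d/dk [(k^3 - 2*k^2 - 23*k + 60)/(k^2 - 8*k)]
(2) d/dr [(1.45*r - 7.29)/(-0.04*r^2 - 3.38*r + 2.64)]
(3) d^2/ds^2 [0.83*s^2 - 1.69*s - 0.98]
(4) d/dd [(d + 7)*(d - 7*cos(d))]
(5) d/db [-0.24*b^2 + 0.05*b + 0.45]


(1) = (k^4 - 16*k^3 + 39*k^2 - 120*k + 480)/(k^2*(k^2 - 16*k + 64))
(2) = (0.058*r^2 - 0.5832*r - 20.8122)/(0.0016*r^4 + 0.2704*r^3 + 11.2132*r^2 - 17.8464*r + 6.9696)
(3) = 1.66000000000000
(4) = d + (d + 7)*(7*sin(d) + 1) - 7*cos(d)
(5) = 0.05 - 0.48*b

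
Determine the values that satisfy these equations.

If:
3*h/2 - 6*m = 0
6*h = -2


Then:
h = -1/3
m = -1/12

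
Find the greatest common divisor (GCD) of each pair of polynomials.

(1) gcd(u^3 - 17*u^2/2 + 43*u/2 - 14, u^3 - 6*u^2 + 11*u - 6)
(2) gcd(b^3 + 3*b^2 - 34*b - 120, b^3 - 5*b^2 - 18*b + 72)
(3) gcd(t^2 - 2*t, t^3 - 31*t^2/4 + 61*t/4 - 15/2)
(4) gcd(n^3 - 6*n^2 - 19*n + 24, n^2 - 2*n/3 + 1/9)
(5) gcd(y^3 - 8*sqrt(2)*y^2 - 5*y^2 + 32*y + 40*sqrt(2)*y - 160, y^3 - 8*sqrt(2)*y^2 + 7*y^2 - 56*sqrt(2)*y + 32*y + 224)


(1) = gcd((u - 4)*(u - 7/2)*(u - 1), (u - 3)*(u - 2)*(u - 1)) = u - 1
(2) = b^2 - 2*b - 24
(3) = t - 2
(4) = 1
(5) = gcd((y - 5)*(y - 4*sqrt(2))^2, (y + 7)*(y - 4*sqrt(2))^2) = y^2 - 8*sqrt(2)*y + 32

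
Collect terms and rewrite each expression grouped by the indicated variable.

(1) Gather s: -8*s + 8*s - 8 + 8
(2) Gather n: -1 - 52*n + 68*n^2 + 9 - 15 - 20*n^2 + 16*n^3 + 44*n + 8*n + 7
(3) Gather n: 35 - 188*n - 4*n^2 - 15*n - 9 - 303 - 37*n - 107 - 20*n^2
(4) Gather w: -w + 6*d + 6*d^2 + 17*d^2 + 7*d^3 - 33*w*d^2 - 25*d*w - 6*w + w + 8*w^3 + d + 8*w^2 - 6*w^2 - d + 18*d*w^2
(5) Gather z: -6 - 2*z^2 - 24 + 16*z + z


(1) = 0
(2) = 16*n^3 + 48*n^2
(3) = -24*n^2 - 240*n - 384
(4) = 7*d^3 + 23*d^2 + 6*d + 8*w^3 + w^2*(18*d + 2) + w*(-33*d^2 - 25*d - 6)
(5) = -2*z^2 + 17*z - 30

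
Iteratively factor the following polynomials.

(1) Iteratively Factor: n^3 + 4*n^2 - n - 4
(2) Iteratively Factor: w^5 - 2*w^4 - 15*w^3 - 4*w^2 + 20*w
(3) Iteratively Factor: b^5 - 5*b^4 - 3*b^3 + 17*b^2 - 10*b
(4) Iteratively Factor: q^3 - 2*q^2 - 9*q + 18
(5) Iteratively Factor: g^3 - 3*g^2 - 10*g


(1) = (n + 1)*(n^2 + 3*n - 4) = (n + 1)*(n + 4)*(n - 1)
(2) = (w - 1)*(w^4 - w^3 - 16*w^2 - 20*w) = (w - 1)*(w + 2)*(w^3 - 3*w^2 - 10*w) = w*(w - 1)*(w + 2)*(w^2 - 3*w - 10) = w*(w - 5)*(w - 1)*(w + 2)*(w + 2)
(3) = (b - 1)*(b^4 - 4*b^3 - 7*b^2 + 10*b) = (b - 1)^2*(b^3 - 3*b^2 - 10*b) = (b - 1)^2*(b + 2)*(b^2 - 5*b) = b*(b - 1)^2*(b + 2)*(b - 5)
(4) = (q - 2)*(q^2 - 9) = (q - 3)*(q - 2)*(q + 3)
(5) = (g - 5)*(g^2 + 2*g) = g*(g - 5)*(g + 2)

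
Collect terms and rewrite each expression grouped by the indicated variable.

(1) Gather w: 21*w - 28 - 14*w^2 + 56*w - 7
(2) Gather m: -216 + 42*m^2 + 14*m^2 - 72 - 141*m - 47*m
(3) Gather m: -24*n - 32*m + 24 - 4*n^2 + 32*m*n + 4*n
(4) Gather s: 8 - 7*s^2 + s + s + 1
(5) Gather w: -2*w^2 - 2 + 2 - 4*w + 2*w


(1) = -14*w^2 + 77*w - 35
(2) = 56*m^2 - 188*m - 288
(3) = m*(32*n - 32) - 4*n^2 - 20*n + 24
(4) = -7*s^2 + 2*s + 9
(5) = -2*w^2 - 2*w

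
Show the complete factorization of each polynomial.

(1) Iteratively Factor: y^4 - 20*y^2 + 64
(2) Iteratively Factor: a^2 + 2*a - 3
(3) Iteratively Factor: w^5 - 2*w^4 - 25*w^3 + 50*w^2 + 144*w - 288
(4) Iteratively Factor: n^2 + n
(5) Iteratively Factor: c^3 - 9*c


(1) = (y - 2)*(y^3 + 2*y^2 - 16*y - 32) = (y - 2)*(y + 4)*(y^2 - 2*y - 8) = (y - 4)*(y - 2)*(y + 4)*(y + 2)
(2) = (a + 3)*(a - 1)
(3) = (w - 3)*(w^4 + w^3 - 22*w^2 - 16*w + 96) = (w - 4)*(w - 3)*(w^3 + 5*w^2 - 2*w - 24) = (w - 4)*(w - 3)*(w + 4)*(w^2 + w - 6) = (w - 4)*(w - 3)*(w - 2)*(w + 4)*(w + 3)
(4) = (n + 1)*(n)
(5) = (c - 3)*(c^2 + 3*c) = (c - 3)*(c + 3)*(c)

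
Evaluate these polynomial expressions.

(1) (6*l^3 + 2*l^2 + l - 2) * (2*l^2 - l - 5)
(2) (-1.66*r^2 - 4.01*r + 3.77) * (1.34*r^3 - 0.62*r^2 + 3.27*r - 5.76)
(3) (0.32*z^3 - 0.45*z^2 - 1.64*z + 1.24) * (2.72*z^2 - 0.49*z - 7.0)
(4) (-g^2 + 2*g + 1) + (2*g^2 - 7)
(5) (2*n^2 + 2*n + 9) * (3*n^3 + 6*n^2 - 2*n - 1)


(1) = 12*l^5 - 2*l^4 - 30*l^3 - 15*l^2 - 3*l + 10
(2) = -2.2244*r^5 - 4.3442*r^4 + 2.1098*r^3 - 5.8885*r^2 + 35.4255*r - 21.7152
(3) = 0.8704*z^5 - 1.3808*z^4 - 6.4803*z^3 + 7.3264*z^2 + 10.8724*z - 8.68
(4) = g^2 + 2*g - 6
(5) = 6*n^5 + 18*n^4 + 35*n^3 + 48*n^2 - 20*n - 9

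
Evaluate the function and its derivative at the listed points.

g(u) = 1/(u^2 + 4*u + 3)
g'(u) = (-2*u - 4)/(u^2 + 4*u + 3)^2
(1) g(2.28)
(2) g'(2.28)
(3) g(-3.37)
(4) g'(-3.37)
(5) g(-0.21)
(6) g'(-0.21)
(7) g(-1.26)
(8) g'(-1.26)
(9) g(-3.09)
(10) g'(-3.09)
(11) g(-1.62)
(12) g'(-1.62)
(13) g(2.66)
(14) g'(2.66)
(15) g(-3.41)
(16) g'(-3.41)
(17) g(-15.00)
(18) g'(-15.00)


(1) = 0.06
(2) = -0.03
(3) = 1.14
(4) = 3.56
(5) = 0.45
(6) = -0.74
(7) = -2.21
(8) = -7.23
(9) = 5.32
(10) = 61.61
(11) = -1.17
(12) = -1.04
(13) = 0.05
(14) = -0.02
(15) = 1.01
(16) = 2.89
(17) = 0.01
(18) = 0.00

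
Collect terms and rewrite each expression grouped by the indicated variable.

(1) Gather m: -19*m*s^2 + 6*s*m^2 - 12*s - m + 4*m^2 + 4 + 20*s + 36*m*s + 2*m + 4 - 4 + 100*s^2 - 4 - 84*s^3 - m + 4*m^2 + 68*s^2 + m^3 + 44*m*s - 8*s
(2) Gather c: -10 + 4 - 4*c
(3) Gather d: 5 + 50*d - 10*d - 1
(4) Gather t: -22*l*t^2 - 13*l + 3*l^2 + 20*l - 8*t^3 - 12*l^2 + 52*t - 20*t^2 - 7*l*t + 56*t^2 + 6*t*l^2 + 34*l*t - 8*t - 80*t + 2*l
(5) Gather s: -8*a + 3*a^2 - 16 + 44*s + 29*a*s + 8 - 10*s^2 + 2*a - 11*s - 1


(1) = m^3 + m^2*(6*s + 8) + m*(-19*s^2 + 80*s) - 84*s^3 + 168*s^2
(2) = -4*c - 6
(3) = 40*d + 4
(4) = -9*l^2 + 9*l - 8*t^3 + t^2*(36 - 22*l) + t*(6*l^2 + 27*l - 36)
(5) = 3*a^2 - 6*a - 10*s^2 + s*(29*a + 33) - 9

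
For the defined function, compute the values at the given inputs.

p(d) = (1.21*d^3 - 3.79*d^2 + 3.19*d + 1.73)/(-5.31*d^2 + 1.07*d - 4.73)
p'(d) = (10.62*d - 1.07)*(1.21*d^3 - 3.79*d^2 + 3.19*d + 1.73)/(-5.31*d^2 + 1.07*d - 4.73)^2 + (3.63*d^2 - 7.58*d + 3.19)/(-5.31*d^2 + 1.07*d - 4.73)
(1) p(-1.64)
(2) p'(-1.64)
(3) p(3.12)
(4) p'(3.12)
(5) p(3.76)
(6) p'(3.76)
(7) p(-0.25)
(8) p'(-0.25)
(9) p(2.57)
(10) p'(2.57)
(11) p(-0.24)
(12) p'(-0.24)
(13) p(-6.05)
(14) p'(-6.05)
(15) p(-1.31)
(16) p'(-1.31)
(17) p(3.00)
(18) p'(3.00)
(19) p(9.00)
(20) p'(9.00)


(1) = 0.92
(2) = -0.41
(3) = -0.22
(4) = -0.15
(5) = -0.32
(6) = -0.18
(7) = -0.13
(8) = -1.09
(9) = -0.15
(10) = -0.10
(11) = -0.14
(12) = -1.08
(13) = 2.06
(14) = -0.23
(15) = 0.77
(16) = -0.52
(17) = -0.20
(18) = -0.14
(19) = -1.42
(20) = -0.22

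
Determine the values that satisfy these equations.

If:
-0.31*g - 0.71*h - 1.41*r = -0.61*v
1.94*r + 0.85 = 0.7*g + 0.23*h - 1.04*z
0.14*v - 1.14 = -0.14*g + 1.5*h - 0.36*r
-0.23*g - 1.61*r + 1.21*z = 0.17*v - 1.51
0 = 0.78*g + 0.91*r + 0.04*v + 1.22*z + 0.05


Then:
g = 0.87
h = -0.61
r = 0.21
v = 0.23
z = -0.76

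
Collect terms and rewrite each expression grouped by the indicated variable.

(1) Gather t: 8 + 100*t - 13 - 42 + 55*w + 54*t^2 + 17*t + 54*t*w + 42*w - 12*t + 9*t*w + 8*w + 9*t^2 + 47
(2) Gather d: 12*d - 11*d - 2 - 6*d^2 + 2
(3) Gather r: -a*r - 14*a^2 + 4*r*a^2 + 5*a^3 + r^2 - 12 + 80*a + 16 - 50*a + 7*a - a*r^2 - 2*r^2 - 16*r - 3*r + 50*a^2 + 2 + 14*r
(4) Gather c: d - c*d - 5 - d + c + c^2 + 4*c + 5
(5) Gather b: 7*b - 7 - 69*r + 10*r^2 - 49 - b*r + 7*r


(1) = 63*t^2 + t*(63*w + 105) + 105*w
(2) = -6*d^2 + d
(3) = 5*a^3 + 36*a^2 + 37*a + r^2*(-a - 1) + r*(4*a^2 - a - 5) + 6
(4) = c^2 + c*(5 - d)
(5) = b*(7 - r) + 10*r^2 - 62*r - 56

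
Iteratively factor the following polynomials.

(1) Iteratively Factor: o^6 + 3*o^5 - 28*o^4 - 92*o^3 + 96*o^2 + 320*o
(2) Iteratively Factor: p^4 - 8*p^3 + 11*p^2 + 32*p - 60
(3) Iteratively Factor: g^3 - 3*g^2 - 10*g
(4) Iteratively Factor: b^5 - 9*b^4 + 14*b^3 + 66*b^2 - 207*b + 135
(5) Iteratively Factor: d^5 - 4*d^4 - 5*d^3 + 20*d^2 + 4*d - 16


(1) = (o + 4)*(o^5 - o^4 - 24*o^3 + 4*o^2 + 80*o) = (o + 2)*(o + 4)*(o^4 - 3*o^3 - 18*o^2 + 40*o) = (o - 2)*(o + 2)*(o + 4)*(o^3 - o^2 - 20*o) = (o - 2)*(o + 2)*(o + 4)^2*(o^2 - 5*o) = o*(o - 2)*(o + 2)*(o + 4)^2*(o - 5)
(2) = (p - 2)*(p^3 - 6*p^2 - p + 30) = (p - 3)*(p - 2)*(p^2 - 3*p - 10) = (p - 3)*(p - 2)*(p + 2)*(p - 5)
(3) = (g - 5)*(g^2 + 2*g) = g*(g - 5)*(g + 2)
(4) = (b - 3)*(b^4 - 6*b^3 - 4*b^2 + 54*b - 45) = (b - 3)*(b - 1)*(b^3 - 5*b^2 - 9*b + 45) = (b - 3)^2*(b - 1)*(b^2 - 2*b - 15) = (b - 3)^2*(b - 1)*(b + 3)*(b - 5)
(5) = (d + 1)*(d^4 - 5*d^3 + 20*d - 16) = (d - 1)*(d + 1)*(d^3 - 4*d^2 - 4*d + 16) = (d - 2)*(d - 1)*(d + 1)*(d^2 - 2*d - 8) = (d - 4)*(d - 2)*(d - 1)*(d + 1)*(d + 2)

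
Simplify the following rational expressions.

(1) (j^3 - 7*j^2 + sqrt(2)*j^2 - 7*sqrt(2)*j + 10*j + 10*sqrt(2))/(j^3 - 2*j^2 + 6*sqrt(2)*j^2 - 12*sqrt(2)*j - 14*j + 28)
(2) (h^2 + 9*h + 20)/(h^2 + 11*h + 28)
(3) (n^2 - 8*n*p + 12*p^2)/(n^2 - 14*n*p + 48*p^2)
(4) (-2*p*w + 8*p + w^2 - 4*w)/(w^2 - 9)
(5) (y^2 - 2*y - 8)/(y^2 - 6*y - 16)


(1) = (j^2 + j*(-5 + sqrt(2)) - 5*sqrt(2))/(j^2 + 6*sqrt(2)*j - 14)
(2) = (h + 5)/(h + 7)
(3) = (-n + 2*p)/(-n + 8*p)
(4) = (-2*p*w + 8*p + w^2 - 4*w)/(w^2 - 9)
(5) = (y - 4)/(y - 8)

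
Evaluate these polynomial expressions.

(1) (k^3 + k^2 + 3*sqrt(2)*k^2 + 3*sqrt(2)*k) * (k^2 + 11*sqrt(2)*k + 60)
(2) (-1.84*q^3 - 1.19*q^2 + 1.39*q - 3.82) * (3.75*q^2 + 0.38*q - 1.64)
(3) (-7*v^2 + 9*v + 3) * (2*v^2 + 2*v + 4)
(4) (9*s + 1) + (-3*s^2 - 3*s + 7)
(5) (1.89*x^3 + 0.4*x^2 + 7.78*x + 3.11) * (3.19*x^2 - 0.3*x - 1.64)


(1) = k^5 + k^4 + 14*sqrt(2)*k^4 + 14*sqrt(2)*k^3 + 126*k^3 + 126*k^2 + 180*sqrt(2)*k^2 + 180*sqrt(2)*k
(2) = -6.9*q^5 - 5.1617*q^4 + 7.7779*q^3 - 11.8452*q^2 - 3.7312*q + 6.2648
(3) = -14*v^4 + 4*v^3 - 4*v^2 + 42*v + 12
(4) = -3*s^2 + 6*s + 8
(5) = 6.0291*x^5 + 0.709*x^4 + 21.5986*x^3 + 6.9309*x^2 - 13.6922*x - 5.1004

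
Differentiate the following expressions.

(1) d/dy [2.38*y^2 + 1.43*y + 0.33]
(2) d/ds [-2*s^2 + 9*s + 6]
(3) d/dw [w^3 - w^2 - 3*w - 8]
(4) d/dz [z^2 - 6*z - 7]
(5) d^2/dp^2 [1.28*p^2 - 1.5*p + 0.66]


(1) = 4.76*y + 1.43
(2) = 9 - 4*s
(3) = 3*w^2 - 2*w - 3
(4) = 2*z - 6
(5) = 2.56000000000000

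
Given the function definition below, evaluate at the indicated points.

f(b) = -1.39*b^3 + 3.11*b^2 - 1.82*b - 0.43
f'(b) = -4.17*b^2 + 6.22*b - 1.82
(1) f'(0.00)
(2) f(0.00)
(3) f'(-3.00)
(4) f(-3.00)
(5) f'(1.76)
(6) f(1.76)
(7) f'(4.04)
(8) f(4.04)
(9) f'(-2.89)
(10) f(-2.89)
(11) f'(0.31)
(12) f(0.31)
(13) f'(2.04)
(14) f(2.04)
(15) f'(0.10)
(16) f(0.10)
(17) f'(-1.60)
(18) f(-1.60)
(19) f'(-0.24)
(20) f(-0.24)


(1) = -1.82
(2) = -0.43
(3) = -58.01
(4) = 70.55
(5) = -3.79
(6) = -1.58
(7) = -44.75
(8) = -48.68
(9) = -54.62
(10) = 64.36
(11) = -0.29
(12) = -0.74
(13) = -6.49
(14) = -3.00
(15) = -1.24
(16) = -0.58
(17) = -22.45
(18) = 16.14
(19) = -3.55
(20) = 0.21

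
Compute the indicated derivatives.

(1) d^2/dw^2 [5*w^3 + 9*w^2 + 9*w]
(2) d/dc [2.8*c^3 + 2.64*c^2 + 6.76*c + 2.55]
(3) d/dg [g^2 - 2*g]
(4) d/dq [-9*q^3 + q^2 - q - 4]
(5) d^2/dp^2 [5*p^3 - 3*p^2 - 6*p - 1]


(1) = 30*w + 18
(2) = 8.4*c^2 + 5.28*c + 6.76
(3) = 2*g - 2
(4) = -27*q^2 + 2*q - 1
(5) = 30*p - 6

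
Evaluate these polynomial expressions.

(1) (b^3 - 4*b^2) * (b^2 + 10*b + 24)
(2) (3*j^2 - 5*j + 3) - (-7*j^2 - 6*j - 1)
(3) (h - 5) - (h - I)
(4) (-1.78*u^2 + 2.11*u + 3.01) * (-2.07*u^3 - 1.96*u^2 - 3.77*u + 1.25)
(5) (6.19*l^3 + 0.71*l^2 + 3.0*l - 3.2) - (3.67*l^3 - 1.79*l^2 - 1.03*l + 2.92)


(1) = b^5 + 6*b^4 - 16*b^3 - 96*b^2
(2) = 10*j^2 + j + 4
(3) = -5 + I
(4) = 3.6846*u^5 - 0.8789*u^4 - 3.6557*u^3 - 16.0793*u^2 - 8.7102*u + 3.7625
(5) = 2.52*l^3 + 2.5*l^2 + 4.03*l - 6.12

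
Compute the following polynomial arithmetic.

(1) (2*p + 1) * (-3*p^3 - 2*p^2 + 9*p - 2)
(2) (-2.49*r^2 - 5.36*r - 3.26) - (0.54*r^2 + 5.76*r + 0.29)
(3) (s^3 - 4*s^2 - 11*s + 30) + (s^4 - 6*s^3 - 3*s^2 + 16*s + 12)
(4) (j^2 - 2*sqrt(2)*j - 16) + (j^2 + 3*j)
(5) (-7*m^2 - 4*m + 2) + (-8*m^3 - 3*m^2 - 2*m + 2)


(1) = -6*p^4 - 7*p^3 + 16*p^2 + 5*p - 2
(2) = -3.03*r^2 - 11.12*r - 3.55
(3) = s^4 - 5*s^3 - 7*s^2 + 5*s + 42
(4) = 2*j^2 - 2*sqrt(2)*j + 3*j - 16
(5) = -8*m^3 - 10*m^2 - 6*m + 4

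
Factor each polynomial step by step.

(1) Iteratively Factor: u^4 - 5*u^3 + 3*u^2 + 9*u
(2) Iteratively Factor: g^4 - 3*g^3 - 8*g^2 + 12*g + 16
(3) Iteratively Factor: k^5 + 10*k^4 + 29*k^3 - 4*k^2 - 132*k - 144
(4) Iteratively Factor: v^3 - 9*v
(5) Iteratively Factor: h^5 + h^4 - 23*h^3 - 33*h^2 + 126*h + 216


(1) = (u - 3)*(u^3 - 2*u^2 - 3*u) = (u - 3)^2*(u^2 + u) = u*(u - 3)^2*(u + 1)
(2) = (g - 2)*(g^3 - g^2 - 10*g - 8) = (g - 2)*(g + 2)*(g^2 - 3*g - 4) = (g - 2)*(g + 1)*(g + 2)*(g - 4)
(3) = (k - 2)*(k^4 + 12*k^3 + 53*k^2 + 102*k + 72) = (k - 2)*(k + 3)*(k^3 + 9*k^2 + 26*k + 24) = (k - 2)*(k + 3)*(k + 4)*(k^2 + 5*k + 6) = (k - 2)*(k + 3)^2*(k + 4)*(k + 2)
(4) = (v)*(v^2 - 9) = v*(v - 3)*(v + 3)
(5) = (h + 2)*(h^4 - h^3 - 21*h^2 + 9*h + 108) = (h + 2)*(h + 3)*(h^3 - 4*h^2 - 9*h + 36) = (h + 2)*(h + 3)^2*(h^2 - 7*h + 12) = (h - 3)*(h + 2)*(h + 3)^2*(h - 4)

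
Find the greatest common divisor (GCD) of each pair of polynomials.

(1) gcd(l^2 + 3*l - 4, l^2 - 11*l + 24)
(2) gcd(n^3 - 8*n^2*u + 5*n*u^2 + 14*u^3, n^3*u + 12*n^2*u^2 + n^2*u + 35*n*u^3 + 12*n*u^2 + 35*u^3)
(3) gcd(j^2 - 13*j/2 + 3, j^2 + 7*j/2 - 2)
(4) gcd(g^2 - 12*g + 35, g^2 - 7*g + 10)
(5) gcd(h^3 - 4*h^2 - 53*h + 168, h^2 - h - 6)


(1) = gcd((l - 1)*(l + 4), (l - 8)*(l - 3)) = 1
(2) = gcd((n - 7*u)*(n - 2*u)*(n + u), (n + 5*u)*(n + 7*u)*(n*u + u)) = 1
(3) = gcd((j - 6)*(j - 1/2), (j - 1/2)*(j + 4)) = j - 1/2
(4) = gcd((g - 7)*(g - 5), (g - 5)*(g - 2)) = g - 5
(5) = gcd((h - 8)*(h - 3)*(h + 7), (h - 3)*(h + 2)) = h - 3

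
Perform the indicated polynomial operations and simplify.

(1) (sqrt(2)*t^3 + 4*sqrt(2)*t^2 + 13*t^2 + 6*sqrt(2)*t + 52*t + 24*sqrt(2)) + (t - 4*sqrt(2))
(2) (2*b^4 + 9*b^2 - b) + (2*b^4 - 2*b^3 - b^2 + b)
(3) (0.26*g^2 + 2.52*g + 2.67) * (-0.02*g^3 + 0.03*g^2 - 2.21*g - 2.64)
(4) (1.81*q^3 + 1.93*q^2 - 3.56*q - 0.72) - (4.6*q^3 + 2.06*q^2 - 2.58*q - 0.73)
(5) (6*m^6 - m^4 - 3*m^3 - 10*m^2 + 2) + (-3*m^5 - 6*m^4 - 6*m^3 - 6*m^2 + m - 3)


(1) = sqrt(2)*t^3 + 4*sqrt(2)*t^2 + 13*t^2 + 6*sqrt(2)*t + 53*t + 20*sqrt(2)
(2) = 4*b^4 - 2*b^3 + 8*b^2
(3) = -0.0052*g^5 - 0.0426*g^4 - 0.5524*g^3 - 6.1755*g^2 - 12.5535*g - 7.0488
(4) = -2.79*q^3 - 0.13*q^2 - 0.98*q + 0.01
(5) = 6*m^6 - 3*m^5 - 7*m^4 - 9*m^3 - 16*m^2 + m - 1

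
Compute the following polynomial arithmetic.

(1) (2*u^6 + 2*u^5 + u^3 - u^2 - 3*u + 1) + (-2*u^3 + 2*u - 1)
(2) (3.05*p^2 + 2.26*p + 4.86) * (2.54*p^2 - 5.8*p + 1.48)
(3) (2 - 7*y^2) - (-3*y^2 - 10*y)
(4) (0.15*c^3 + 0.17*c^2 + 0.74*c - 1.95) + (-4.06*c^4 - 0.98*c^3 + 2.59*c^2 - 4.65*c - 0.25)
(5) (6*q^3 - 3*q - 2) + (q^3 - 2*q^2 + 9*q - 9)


(1) = 2*u^6 + 2*u^5 - u^3 - u^2 - u
(2) = 7.747*p^4 - 11.9496*p^3 + 3.7504*p^2 - 24.8432*p + 7.1928
(3) = -4*y^2 + 10*y + 2
(4) = -4.06*c^4 - 0.83*c^3 + 2.76*c^2 - 3.91*c - 2.2
(5) = 7*q^3 - 2*q^2 + 6*q - 11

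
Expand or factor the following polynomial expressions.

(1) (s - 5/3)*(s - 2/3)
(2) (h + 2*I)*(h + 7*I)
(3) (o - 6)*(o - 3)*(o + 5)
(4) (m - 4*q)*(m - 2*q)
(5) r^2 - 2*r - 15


(1) = s^2 - 7*s/3 + 10/9
(2) = h^2 + 9*I*h - 14
(3) = o^3 - 4*o^2 - 27*o + 90
(4) = m^2 - 6*m*q + 8*q^2
(5) = (r - 5)*(r + 3)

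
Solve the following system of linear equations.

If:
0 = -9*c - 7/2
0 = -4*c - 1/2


Then:
No Solution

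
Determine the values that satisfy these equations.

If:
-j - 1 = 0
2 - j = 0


Then:
No Solution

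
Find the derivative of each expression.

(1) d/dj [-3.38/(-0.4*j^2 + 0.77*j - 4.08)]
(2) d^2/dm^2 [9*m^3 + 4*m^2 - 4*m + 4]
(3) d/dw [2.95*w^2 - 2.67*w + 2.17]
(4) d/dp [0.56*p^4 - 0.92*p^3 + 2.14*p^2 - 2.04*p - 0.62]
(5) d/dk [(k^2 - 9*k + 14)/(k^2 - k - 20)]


(1) = (2.6026 - 2.704*j)/(0.4*j^2 - 0.77*j + 4.08)^2
(2) = 54*m + 8
(3) = 5.9*w - 2.67
(4) = 2.24*p^3 - 2.76*p^2 + 4.28*p - 2.04
(5) = 2*(4*k^2 - 34*k + 97)/(k^4 - 2*k^3 - 39*k^2 + 40*k + 400)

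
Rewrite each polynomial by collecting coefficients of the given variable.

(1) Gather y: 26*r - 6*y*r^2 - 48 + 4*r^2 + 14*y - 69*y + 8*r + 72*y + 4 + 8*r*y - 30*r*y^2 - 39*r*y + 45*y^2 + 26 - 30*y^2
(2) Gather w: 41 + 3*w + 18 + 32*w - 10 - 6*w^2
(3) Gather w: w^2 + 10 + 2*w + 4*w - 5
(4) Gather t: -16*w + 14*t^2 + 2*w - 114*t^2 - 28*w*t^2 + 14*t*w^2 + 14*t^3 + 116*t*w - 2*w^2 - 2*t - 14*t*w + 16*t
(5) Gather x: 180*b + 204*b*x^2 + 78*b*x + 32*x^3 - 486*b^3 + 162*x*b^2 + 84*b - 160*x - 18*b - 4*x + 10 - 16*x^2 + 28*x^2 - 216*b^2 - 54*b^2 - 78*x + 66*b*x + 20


(1) = 4*r^2 + 34*r + y^2*(15 - 30*r) + y*(-6*r^2 - 31*r + 17) - 18
(2) = -6*w^2 + 35*w + 49
(3) = w^2 + 6*w + 5
(4) = 14*t^3 + t^2*(-28*w - 100) + t*(14*w^2 + 102*w + 14) - 2*w^2 - 14*w
(5) = -486*b^3 - 270*b^2 + 246*b + 32*x^3 + x^2*(204*b + 12) + x*(162*b^2 + 144*b - 242) + 30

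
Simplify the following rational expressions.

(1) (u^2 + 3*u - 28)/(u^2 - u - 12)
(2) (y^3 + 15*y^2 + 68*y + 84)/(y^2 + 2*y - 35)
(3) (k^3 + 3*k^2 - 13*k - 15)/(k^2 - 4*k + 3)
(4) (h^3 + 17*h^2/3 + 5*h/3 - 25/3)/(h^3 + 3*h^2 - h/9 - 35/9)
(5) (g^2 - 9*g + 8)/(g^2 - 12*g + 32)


(1) = (u + 7)/(u + 3)
(2) = (y^2 + 8*y + 12)/(y - 5)
(3) = (k^2 + 6*k + 5)/(k - 1)
(4) = (3*h + 15)/(3*h + 7)
(5) = (g - 1)/(g - 4)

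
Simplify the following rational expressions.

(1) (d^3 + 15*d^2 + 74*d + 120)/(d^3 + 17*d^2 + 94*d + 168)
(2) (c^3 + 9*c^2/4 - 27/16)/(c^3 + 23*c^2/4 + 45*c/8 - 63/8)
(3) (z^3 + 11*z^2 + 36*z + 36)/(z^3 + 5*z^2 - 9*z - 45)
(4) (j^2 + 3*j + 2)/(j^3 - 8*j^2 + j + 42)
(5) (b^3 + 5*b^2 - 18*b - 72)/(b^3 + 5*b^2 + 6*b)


(1) = (d + 5)/(d + 7)
(2) = (4*c^2 + 12*c + 9)/(4*c^2 + 26*c + 42)
(3) = (z^2 + 8*z + 12)/(z^2 + 2*z - 15)
(4) = (j + 1)/(j^2 - 10*j + 21)
(5) = (b^2 + 2*b - 24)/(b^2 + 2*b)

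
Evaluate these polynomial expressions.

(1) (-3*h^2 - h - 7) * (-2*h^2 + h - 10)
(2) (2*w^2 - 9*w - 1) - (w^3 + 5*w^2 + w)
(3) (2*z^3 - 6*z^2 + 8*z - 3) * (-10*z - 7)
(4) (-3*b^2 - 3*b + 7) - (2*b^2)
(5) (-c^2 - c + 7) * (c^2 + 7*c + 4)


(1) = 6*h^4 - h^3 + 43*h^2 + 3*h + 70
(2) = -w^3 - 3*w^2 - 10*w - 1
(3) = -20*z^4 + 46*z^3 - 38*z^2 - 26*z + 21
(4) = -5*b^2 - 3*b + 7
(5) = -c^4 - 8*c^3 - 4*c^2 + 45*c + 28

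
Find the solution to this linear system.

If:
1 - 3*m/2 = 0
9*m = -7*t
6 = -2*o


Then:
m = 2/3
o = -3
t = -6/7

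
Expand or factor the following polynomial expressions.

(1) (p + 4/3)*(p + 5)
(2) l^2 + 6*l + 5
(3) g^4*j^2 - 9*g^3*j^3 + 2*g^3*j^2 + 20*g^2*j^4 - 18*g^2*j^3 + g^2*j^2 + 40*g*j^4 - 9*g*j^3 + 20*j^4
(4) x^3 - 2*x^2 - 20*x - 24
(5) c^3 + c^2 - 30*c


(1) = p^2 + 19*p/3 + 20/3
(2) = (l + 1)*(l + 5)
(3) = (g - 5*j)*(g - 4*j)*(g*j + j)^2
(4) = (x - 6)*(x + 2)^2
(5) = c*(c - 5)*(c + 6)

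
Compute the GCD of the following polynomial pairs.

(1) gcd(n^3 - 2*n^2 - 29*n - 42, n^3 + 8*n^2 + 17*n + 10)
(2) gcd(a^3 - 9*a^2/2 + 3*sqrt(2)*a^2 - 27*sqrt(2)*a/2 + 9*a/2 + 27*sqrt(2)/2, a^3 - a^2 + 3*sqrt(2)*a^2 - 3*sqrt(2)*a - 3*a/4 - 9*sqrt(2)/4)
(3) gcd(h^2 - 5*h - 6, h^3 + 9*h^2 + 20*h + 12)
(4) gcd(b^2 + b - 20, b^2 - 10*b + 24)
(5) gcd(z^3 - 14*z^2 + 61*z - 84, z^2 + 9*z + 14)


(1) = gcd((n - 7)*(n + 2)*(n + 3), (n + 1)*(n + 2)*(n + 5)) = n + 2
(2) = a^2 + a*(-3/2 + 3*sqrt(2)) - 9*sqrt(2)/2
(3) = gcd((h - 6)*(h + 1), (h + 1)*(h + 2)*(h + 6)) = h + 1
(4) = gcd((b - 4)*(b + 5), (b - 6)*(b - 4)) = b - 4
(5) = gcd((z - 7)*(z - 4)*(z - 3), (z + 2)*(z + 7)) = 1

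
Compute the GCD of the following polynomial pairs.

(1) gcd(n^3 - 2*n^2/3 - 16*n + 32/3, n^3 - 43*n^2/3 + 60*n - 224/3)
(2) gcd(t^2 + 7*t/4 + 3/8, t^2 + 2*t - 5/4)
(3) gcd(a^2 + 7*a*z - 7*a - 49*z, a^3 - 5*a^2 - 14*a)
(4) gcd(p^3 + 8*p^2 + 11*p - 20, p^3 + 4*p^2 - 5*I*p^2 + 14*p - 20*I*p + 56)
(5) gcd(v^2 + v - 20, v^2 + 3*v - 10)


(1) = n - 4
(2) = gcd((t + 1/4)*(t + 3/2), (t - 1/2)*(t + 5/2)) = 1
(3) = a - 7
(4) = gcd((p - 1)*(p + 4)*(p + 5), (p + 4)*(p - 7*I)*(p + 2*I)) = p + 4
(5) = v + 5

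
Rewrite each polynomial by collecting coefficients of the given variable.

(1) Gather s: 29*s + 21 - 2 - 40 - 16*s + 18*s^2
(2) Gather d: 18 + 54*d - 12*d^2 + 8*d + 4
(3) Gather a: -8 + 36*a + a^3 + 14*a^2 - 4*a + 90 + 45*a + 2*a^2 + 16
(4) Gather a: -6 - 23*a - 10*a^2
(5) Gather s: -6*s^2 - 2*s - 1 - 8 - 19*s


(1) = 18*s^2 + 13*s - 21
(2) = -12*d^2 + 62*d + 22
(3) = a^3 + 16*a^2 + 77*a + 98
(4) = -10*a^2 - 23*a - 6
(5) = -6*s^2 - 21*s - 9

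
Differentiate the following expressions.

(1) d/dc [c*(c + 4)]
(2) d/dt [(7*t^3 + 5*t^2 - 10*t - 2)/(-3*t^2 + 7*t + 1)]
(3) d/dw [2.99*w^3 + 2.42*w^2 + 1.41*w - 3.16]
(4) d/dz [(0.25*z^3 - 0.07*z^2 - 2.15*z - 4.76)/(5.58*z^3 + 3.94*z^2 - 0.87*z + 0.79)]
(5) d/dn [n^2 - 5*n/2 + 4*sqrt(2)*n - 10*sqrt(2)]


(1) = 2*c + 4
(2) = (-21*t^4 + 98*t^3 + 26*t^2 - 2*t + 4)/(9*t^4 - 42*t^3 + 43*t^2 + 14*t + 1)
(3) = 8.97*w^2 + 4.84*w + 1.41
(4) = (1.3756*z^4 + 23.559*z^3 + 88.8068*z^2 + 37.3982*z - 5.8397)/(31.1364*z^6 + 43.9704*z^5 + 5.8144*z^4 + 1.9608*z^3 + 6.9821*z^2 - 1.3746*z + 0.6241)
(5) = 2*n - 5/2 + 4*sqrt(2)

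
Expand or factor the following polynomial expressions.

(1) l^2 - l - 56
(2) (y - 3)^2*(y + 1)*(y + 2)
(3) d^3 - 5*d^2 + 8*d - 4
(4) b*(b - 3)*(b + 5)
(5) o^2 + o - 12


(1) = (l - 8)*(l + 7)
(2) = y^4 - 3*y^3 - 7*y^2 + 15*y + 18
(3) = (d - 2)^2*(d - 1)
(4) = b^3 + 2*b^2 - 15*b
(5) = (o - 3)*(o + 4)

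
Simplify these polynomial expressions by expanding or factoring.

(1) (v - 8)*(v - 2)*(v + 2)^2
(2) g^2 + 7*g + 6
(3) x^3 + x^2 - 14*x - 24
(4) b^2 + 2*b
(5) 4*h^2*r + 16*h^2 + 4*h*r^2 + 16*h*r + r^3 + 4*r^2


(1) = v^4 - 6*v^3 - 20*v^2 + 24*v + 64
(2) = (g + 1)*(g + 6)
(3) = (x - 4)*(x + 2)*(x + 3)
(4) = b*(b + 2)
(5) = (2*h + r)^2*(r + 4)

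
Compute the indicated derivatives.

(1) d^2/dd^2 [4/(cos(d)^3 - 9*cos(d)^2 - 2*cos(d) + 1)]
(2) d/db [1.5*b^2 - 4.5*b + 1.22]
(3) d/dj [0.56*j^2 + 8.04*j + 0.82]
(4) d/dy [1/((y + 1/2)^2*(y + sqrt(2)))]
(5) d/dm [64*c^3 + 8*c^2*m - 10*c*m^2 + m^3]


(1) = 4*((-5*cos(d) - 72*cos(2*d) + 9*cos(3*d))*(cos(d)^3 - 9*cos(d)^2 - 2*cos(d) + 1)/4 + 2*(-3*cos(d)^2 + 18*cos(d) + 2)^2*sin(d)^2)/(cos(d)^3 - 9*cos(d)^2 - 2*cos(d) + 1)^3
(2) = 3.0*b - 4.5
(3) = 1.12*j + 8.04
(4) = -(24*y + 4 + 16*sqrt(2))/((y + sqrt(2))^2*(2*y + 1)^3)
(5) = 8*c^2 - 20*c*m + 3*m^2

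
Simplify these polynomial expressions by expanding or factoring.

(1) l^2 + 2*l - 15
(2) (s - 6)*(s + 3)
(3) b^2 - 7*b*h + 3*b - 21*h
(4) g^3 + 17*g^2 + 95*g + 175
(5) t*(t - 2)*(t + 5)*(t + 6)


(1) = (l - 3)*(l + 5)
(2) = s^2 - 3*s - 18
(3) = (b + 3)*(b - 7*h)
(4) = (g + 5)^2*(g + 7)
(5) = t^4 + 9*t^3 + 8*t^2 - 60*t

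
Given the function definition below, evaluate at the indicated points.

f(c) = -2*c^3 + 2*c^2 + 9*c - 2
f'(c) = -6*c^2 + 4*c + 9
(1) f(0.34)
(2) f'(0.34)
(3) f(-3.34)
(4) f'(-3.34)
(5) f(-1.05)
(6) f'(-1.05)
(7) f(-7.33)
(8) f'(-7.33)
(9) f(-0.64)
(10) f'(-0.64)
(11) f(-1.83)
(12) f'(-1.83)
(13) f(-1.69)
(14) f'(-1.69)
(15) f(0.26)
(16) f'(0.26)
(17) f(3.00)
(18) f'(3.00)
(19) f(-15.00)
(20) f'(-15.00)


(1) = 1.21
(2) = 9.67
(3) = 64.77
(4) = -71.29
(5) = -6.93
(6) = -1.82
(7) = 827.15
(8) = -342.69
(9) = -6.42
(10) = 3.98
(11) = 0.48
(12) = -18.41
(13) = -1.84
(14) = -14.90
(15) = 0.44
(16) = 9.63
(17) = -11.00
(18) = -33.00
(19) = 7063.00
(20) = -1401.00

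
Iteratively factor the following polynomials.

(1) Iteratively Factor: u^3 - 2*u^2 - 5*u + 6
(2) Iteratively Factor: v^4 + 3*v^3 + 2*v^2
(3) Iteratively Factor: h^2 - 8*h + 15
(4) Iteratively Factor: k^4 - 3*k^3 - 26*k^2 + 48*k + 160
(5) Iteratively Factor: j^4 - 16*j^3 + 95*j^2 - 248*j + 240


(1) = (u - 3)*(u^2 + u - 2) = (u - 3)*(u + 2)*(u - 1)
(2) = (v + 2)*(v^3 + v^2) = v*(v + 2)*(v^2 + v) = v*(v + 1)*(v + 2)*(v)
(3) = (h - 3)*(h - 5)
(4) = (k + 2)*(k^3 - 5*k^2 - 16*k + 80) = (k + 2)*(k + 4)*(k^2 - 9*k + 20) = (k - 4)*(k + 2)*(k + 4)*(k - 5)
(5) = (j - 4)*(j^3 - 12*j^2 + 47*j - 60) = (j - 4)*(j - 3)*(j^2 - 9*j + 20) = (j - 5)*(j - 4)*(j - 3)*(j - 4)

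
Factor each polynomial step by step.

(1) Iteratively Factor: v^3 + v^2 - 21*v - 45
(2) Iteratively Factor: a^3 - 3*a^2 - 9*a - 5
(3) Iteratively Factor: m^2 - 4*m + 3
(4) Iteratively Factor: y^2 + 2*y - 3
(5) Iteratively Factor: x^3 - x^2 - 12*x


(1) = (v + 3)*(v^2 - 2*v - 15) = (v + 3)^2*(v - 5)
(2) = (a - 5)*(a^2 + 2*a + 1) = (a - 5)*(a + 1)*(a + 1)
(3) = (m - 3)*(m - 1)
(4) = (y + 3)*(y - 1)
(5) = (x)*(x^2 - x - 12) = x*(x + 3)*(x - 4)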